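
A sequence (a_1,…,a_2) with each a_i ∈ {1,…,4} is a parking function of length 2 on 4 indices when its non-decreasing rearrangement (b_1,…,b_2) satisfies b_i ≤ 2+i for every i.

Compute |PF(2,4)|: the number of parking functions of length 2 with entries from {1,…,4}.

15

|PF(2,4)| = 3·5^1 = 3×5 = 15 (Konheim–Weiss)
Check (2,4) → sorted (2,4): b_i ≤ 2+i ∀i, a PF.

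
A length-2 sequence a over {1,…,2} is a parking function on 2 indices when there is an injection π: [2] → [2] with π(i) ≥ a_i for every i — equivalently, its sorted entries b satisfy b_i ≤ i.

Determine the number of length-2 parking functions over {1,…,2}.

|PF(2,2)| = (2−2+1)·(2+1)^(2−1) = 1·3 = 3 (Pollak)
Example (2,1) → sorted (1,2): b_i ≤ i ∀i, a PF.

3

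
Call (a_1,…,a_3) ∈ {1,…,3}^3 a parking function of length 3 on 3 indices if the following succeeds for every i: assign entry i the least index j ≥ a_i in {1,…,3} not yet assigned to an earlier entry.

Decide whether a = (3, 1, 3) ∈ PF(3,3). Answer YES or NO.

NO

Rearranged: b = (1, 3, 3).
  b_1=1 ≤ 1
  b_2=3 > 2
  fails at i=2 ⇒ NO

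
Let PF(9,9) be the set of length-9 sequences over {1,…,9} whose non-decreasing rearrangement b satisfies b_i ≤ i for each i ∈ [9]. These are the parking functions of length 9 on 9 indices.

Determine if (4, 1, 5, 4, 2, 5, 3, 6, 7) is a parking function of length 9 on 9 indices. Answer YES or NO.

YES

Rearranged: b = (1, 2, 3, 4, 4, 5, 5, 6, 7).
  b_1=1 ≤ 1
  b_2=2 ≤ 2
  b_3=3 ≤ 3
  b_4=4 ≤ 4
  b_5=4 ≤ 5
  b_6=5 ≤ 6
  b_7=5 ≤ 7
  b_8=6 ≤ 8
  b_9=7 ≤ 9
All bounds hold ⇒ YES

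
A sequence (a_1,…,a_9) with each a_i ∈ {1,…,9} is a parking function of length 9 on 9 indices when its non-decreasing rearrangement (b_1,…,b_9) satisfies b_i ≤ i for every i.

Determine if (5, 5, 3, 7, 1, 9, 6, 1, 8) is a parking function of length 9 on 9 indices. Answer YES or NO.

NO

Order a: b = (1, 1, 3, 5, 5, 6, 7, 8, 9).
  b_1=1 ≤ 1
  b_2=1 ≤ 2
  b_3=3 ≤ 3
  b_4=5 > 4
  fails at i=4 ⇒ NO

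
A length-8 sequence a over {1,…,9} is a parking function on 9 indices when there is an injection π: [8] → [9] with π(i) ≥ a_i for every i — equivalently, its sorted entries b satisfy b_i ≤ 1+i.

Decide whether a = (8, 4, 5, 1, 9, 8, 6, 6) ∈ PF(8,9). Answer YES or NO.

Rearranged: b = (1, 4, 5, 6, 6, 8, 8, 9).
  b_1=1 ≤ 2
  b_2=4 > 3
  fails at i=2 ⇒ NO

NO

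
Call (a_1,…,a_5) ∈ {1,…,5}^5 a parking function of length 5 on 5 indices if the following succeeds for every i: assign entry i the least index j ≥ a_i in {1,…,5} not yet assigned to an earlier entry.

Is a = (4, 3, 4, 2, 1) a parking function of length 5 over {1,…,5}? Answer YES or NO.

YES

Order a: b = (1, 2, 3, 4, 4).
  b_1=1 ≤ 1
  b_2=2 ≤ 2
  b_3=3 ≤ 3
  b_4=4 ≤ 4
  b_5=4 ≤ 5
All bounds hold ⇒ YES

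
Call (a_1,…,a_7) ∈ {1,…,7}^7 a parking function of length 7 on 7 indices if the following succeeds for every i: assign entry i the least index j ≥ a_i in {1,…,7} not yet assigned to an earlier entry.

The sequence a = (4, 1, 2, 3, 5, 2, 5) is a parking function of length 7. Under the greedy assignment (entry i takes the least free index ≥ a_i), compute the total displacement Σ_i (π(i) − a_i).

6

Σπ(i) = 1+…+7 = 28; Σa = 4+1+2+3+5+2+5 = 22; disp = 28−22 = 6.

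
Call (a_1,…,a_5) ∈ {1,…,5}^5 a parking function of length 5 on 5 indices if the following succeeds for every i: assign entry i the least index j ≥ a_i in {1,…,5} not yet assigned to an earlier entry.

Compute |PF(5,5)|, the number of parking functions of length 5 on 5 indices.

1296

|PF(5,5)| = (5−5+1)·(5+1)^(5−1) = 1·1296 = 1296 (Pollak)
One tuple (1,1,2,4,1) → sorted (1,1,1,2,4): b_i ≤ i ∀i, a PF.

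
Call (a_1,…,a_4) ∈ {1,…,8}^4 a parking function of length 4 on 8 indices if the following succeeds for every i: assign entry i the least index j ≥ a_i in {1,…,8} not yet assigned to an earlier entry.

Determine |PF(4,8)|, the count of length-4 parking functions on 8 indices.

3645

Count = (8−4+1)·(8+1)^(4−1) = 5×729 = 3645 (Konheim–Weiss)
E.g. (1,4,1,5) → sorted (1,1,4,5): b_i ≤ 4+i ∀i, a PF.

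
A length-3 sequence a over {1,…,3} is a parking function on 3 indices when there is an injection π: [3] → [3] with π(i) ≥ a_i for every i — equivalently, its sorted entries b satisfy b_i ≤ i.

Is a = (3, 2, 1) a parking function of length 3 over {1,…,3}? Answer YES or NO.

YES

Sorted: b = (1, 2, 3).
  b_1=1 ≤ 1
  b_2=2 ≤ 2
  b_3=3 ≤ 3
All bounds hold ⇒ YES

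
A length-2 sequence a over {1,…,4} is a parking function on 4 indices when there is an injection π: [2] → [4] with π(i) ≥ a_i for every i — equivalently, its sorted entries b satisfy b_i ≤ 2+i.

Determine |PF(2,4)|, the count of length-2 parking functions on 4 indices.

|PF(2,4)| = (5−2)·5^(2−1) = 3 · 5 = 15 [KW]
One tuple (1,4) → sorted (1,4): b_i ≤ 2+i ∀i, a PF.

15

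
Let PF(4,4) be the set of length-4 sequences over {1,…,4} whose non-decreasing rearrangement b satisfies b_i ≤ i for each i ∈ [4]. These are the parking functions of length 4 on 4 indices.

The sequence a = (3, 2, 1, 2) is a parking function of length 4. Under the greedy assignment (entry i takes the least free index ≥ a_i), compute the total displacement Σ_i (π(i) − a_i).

2

Σπ(i) = 1+…+4 = 10; Σa = 3+2+1+2 = 8; disp = 10−8 = 2.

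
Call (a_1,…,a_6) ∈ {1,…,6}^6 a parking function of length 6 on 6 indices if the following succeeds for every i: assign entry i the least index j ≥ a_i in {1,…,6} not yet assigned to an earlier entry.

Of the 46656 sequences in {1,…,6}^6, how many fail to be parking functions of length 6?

29849

|PF| = (6+1−6)·(6+1)^{6−1} = 1 · 16807 = 16807 (Pollak)
One tuple (2,6,3,3,3,6) → sorted (2,3,3,3,6,6): b_1=2>1, not a PF.
So 46656 − 16807 = 29849 fail.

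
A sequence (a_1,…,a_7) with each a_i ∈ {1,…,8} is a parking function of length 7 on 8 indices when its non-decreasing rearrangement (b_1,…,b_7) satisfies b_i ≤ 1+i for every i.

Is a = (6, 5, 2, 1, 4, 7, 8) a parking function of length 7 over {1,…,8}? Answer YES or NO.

YES

Rearranged: b = (1, 2, 4, 5, 6, 7, 8).
  b_1=1 ≤ 2
  b_2=2 ≤ 3
  b_3=4 ≤ 4
  b_4=5 ≤ 5
  b_5=6 ≤ 6
  b_6=7 ≤ 7
  b_7=8 ≤ 8
All bounds hold ⇒ YES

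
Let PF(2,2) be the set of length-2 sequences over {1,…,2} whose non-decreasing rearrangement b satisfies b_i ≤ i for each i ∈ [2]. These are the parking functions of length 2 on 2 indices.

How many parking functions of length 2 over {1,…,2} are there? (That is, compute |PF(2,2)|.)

3

#PF = 1·3^1 = 1 · 3 = 3
Check (2,1) → sorted (1,2): b_i ≤ i ∀i, a PF.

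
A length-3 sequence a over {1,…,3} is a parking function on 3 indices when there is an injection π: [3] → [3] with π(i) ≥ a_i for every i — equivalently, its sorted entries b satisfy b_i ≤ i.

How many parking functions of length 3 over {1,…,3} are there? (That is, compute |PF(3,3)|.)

#PF = (3+1−3)·(3+1)^{3−1} = 1 · 16 = 16 (Pollak)
Example (3,1,2) → sorted (1,2,3): b_i ≤ i ∀i, a PF.

16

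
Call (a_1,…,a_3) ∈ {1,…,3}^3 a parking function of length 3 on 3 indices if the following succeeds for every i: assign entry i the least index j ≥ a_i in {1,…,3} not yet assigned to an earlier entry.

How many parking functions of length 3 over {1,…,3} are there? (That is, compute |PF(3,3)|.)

Count = 1·4^2 = 1×16 = 16 [KW]
E.g. (1,3,2) → sorted (1,2,3): b_i ≤ i ∀i, a PF.

16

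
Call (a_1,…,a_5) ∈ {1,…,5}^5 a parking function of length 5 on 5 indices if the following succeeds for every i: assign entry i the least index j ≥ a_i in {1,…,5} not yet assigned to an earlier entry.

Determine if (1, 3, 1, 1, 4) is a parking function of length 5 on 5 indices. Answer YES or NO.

Sorted: b = (1, 1, 1, 3, 4).
  b_1=1 ≤ 1
  b_2=1 ≤ 2
  b_3=1 ≤ 3
  b_4=3 ≤ 4
  b_5=4 ≤ 5
All bounds hold ⇒ YES

YES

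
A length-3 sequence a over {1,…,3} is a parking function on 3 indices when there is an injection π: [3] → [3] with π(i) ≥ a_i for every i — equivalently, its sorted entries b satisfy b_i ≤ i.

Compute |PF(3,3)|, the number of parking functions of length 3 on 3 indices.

16

|PF| = (4−3)·4^(3−1) = 1×16 = 16 (Konheim–Weiss)
E.g. (1,2,3) → sorted (1,2,3): b_i ≤ i ∀i, a PF.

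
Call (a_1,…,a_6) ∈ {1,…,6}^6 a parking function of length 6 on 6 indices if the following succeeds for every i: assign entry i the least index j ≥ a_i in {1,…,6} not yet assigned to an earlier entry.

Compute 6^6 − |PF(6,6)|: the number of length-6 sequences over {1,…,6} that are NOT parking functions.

|PF(6,6)| = (6−6+1)·(6+1)^(6−1) = 1 · 16807 = 16807
Example (3,5,2,1,6,6) → sorted (1,2,3,5,6,6): b_4=5>4, not a PF.
So 46656 − 16807 = 29849 fail.

29849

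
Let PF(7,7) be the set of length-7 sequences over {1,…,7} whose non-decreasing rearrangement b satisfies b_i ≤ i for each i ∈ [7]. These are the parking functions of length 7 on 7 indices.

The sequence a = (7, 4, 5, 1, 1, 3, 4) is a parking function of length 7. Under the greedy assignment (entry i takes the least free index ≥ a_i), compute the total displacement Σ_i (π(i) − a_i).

3

Σπ(i) = 1+…+7 = 28; Σa = 7+4+5+1+1+3+4 = 25; disp = 28−25 = 3.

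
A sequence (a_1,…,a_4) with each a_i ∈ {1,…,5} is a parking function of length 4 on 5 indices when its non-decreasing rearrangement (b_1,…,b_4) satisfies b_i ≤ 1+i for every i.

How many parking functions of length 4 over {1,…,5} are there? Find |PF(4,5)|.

432

#PF = (5+1−4)·(5+1)^{4−1} = 2 · 216 = 432 [KW]
Check (2,1,5,2) → sorted (1,2,2,5): b_i ≤ 1+i ∀i, a PF.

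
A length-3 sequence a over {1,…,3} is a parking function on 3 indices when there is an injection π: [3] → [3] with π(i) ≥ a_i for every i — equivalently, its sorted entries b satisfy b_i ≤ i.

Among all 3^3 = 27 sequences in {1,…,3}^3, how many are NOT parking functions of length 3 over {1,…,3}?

Count = (3−3+1)·(3+1)^(3−1) = 1·16 = 16 (Konheim–Weiss)
Example (2,2,3) → sorted (2,2,3): b_1=2>1, not a PF.
So 27 − 16 = 11 fail.

11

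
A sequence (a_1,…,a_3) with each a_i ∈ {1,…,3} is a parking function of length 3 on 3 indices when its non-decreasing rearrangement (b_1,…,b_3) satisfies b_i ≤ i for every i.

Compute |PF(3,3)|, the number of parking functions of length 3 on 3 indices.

Count = (4−3)·4^(3−1) = 1 · 16 = 16 (Konheim–Weiss)
E.g. (1,1,1) → sorted (1,1,1): b_i ≤ i ∀i, a PF.

16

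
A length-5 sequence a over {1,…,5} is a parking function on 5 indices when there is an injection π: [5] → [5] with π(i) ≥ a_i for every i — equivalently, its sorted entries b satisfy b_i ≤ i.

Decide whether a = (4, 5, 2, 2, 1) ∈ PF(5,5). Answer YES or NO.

Sorted: b = (1, 2, 2, 4, 5).
  b_1=1 ≤ 1
  b_2=2 ≤ 2
  b_3=2 ≤ 3
  b_4=4 ≤ 4
  b_5=5 ≤ 5
All bounds hold ⇒ YES

YES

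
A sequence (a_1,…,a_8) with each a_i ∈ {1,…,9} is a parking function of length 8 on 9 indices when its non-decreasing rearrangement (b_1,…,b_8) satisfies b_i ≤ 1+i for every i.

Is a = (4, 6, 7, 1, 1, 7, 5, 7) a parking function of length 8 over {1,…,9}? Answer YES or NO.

YES

Rearranged: b = (1, 1, 4, 5, 6, 7, 7, 7).
  b_1=1 ≤ 2
  b_2=1 ≤ 3
  b_3=4 ≤ 4
  b_4=5 ≤ 5
  b_5=6 ≤ 6
  b_6=7 ≤ 7
  b_7=7 ≤ 8
  b_8=7 ≤ 9
All bounds hold ⇒ YES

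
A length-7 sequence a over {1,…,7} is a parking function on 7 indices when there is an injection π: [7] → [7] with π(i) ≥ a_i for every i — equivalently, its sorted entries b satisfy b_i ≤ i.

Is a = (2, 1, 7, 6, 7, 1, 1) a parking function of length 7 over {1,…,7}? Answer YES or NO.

NO

Order a: b = (1, 1, 1, 2, 6, 7, 7).
  b_1=1 ≤ 1
  b_2=1 ≤ 2
  b_3=1 ≤ 3
  b_4=2 ≤ 4
  b_5=6 > 5
  fails at i=5 ⇒ NO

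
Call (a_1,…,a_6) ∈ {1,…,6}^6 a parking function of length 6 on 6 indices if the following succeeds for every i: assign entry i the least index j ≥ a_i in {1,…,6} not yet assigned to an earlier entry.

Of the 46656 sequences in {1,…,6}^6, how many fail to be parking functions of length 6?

#PF = (7−6)·7^(6−1) = 1·16807 = 16807 (Pollak)
Check (6,4,6,4,4,5) → sorted (4,4,4,5,6,6): b_1=4>1, not a PF.
Total 46656; non-PF = 46656−16807 = 29849

29849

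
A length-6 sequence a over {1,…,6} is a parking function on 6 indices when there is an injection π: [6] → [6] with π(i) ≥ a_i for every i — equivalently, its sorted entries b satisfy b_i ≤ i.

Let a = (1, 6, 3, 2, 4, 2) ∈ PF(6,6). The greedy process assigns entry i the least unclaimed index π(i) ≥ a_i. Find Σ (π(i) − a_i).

Σπ = 6·7/2 = 21 (π permutes [6]); Σa = 1+6+3+2+4+2 = 18; disp = 21−18 = 3.

3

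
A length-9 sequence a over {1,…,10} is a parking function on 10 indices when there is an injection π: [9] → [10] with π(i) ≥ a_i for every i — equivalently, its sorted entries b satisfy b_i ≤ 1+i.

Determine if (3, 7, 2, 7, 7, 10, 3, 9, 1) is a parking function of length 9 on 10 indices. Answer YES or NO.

Order a: b = (1, 2, 3, 3, 7, 7, 7, 9, 10).
  b_1=1 ≤ 2
  b_2=2 ≤ 3
  b_3=3 ≤ 4
  b_4=3 ≤ 5
  b_5=7 > 6
  fails at i=5 ⇒ NO

NO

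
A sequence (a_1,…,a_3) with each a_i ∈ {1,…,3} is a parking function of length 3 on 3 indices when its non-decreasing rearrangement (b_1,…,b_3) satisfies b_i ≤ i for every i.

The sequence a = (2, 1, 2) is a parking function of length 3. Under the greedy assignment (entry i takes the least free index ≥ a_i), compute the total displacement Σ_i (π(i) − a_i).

Σπ = 6 ({1..3} each once); Σa = 2+1+2 = 5; disp = 6−5 = 1.

1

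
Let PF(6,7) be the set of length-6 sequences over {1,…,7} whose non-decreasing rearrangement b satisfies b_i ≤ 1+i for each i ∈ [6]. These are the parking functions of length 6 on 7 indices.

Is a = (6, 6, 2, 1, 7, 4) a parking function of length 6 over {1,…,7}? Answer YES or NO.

Rearranged: b = (1, 2, 4, 6, 6, 7).
  b_1=1 ≤ 2
  b_2=2 ≤ 3
  b_3=4 ≤ 4
  b_4=6 > 5
  fails at i=4 ⇒ NO

NO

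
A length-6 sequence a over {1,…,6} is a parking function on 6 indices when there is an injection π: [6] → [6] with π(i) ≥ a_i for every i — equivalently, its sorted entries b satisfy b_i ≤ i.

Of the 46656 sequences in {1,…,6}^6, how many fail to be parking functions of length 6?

29849

Count = (6−6+1)·(6+1)^(6−1) = 1×16807 = 16807 (Konheim–Weiss)
Check (3,6,5,1,6,2) → sorted (1,2,3,5,6,6): b_4=5>4, not a PF.
Total 46656; non-PF = 46656−16807 = 29849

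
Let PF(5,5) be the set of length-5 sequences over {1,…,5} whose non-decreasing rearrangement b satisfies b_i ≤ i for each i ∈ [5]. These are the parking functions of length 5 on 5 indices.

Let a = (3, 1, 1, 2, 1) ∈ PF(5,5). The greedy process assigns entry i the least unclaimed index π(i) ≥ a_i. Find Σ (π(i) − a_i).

Σπ = 15 ({1..5} each once); Σa = 3+1+1+2+1 = 8; disp = 15−8 = 7.

7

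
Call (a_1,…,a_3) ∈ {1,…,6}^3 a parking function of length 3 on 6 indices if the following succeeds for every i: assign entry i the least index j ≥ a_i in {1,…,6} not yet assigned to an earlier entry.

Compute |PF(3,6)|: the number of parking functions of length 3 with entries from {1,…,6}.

Count = (6−3+1)·(6+1)^(3−1) = 4 · 49 = 196 (Pollak)
Check (1,6,5) → sorted (1,5,6): b_i ≤ 3+i ∀i, a PF.

196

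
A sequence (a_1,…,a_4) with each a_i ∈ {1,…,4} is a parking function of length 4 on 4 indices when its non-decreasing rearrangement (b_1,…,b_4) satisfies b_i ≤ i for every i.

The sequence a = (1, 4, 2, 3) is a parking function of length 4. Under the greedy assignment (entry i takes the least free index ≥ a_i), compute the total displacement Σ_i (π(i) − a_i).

0

Σπ(i) = 1+…+4 = 10; Σa = 1+4+2+3 = 10; disp = 10−10 = 0.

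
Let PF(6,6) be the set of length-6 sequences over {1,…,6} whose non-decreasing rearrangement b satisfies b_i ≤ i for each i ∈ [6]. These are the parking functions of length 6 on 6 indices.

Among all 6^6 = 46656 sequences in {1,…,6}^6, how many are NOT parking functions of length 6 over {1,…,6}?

29849

|PF(6,6)| = (6−6+1)·(6+1)^(6−1) = 1×16807 = 16807
One tuple (4,3,2,2,6,6) → sorted (2,2,3,4,6,6): b_1=2>1, not a PF.
So 46656 − 16807 = 29849 fail.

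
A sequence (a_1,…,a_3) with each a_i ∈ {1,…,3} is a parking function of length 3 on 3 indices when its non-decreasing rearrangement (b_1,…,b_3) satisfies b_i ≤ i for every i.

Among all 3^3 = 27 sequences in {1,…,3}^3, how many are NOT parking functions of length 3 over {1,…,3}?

|PF(3,3)| = (4−3)·4^(3−1) = 1 · 16 = 16 [KW]
One tuple (3,3,3) → sorted (3,3,3): b_1=3>1, not a PF.
Total 27; non-PF = 27−16 = 11

11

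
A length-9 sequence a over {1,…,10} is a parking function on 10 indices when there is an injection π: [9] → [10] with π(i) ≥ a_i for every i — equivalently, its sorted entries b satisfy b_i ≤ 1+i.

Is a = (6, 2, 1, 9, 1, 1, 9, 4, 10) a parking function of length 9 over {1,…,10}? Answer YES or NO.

Order a: b = (1, 1, 1, 2, 4, 6, 9, 9, 10).
  b_1=1 ≤ 2
  b_2=1 ≤ 3
  b_3=1 ≤ 4
  b_4=2 ≤ 5
  b_5=4 ≤ 6
  b_6=6 ≤ 7
  b_7=9 > 8
  fails at i=7 ⇒ NO

NO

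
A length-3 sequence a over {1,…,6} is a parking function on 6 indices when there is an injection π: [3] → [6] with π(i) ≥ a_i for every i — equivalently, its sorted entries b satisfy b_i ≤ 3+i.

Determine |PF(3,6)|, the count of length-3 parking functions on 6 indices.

196

Count = (7−3)·7^(3−1) = 4 · 49 = 196 (Konheim–Weiss)
One tuple (1,4,5) → sorted (1,4,5): b_i ≤ 3+i ∀i, a PF.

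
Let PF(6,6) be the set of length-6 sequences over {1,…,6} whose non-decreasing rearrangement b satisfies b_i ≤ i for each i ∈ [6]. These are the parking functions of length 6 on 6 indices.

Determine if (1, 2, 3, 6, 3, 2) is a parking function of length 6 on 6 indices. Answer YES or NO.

Order a: b = (1, 2, 2, 3, 3, 6).
  b_1=1 ≤ 1
  b_2=2 ≤ 2
  b_3=2 ≤ 3
  b_4=3 ≤ 4
  b_5=3 ≤ 5
  b_6=6 ≤ 6
All bounds hold ⇒ YES

YES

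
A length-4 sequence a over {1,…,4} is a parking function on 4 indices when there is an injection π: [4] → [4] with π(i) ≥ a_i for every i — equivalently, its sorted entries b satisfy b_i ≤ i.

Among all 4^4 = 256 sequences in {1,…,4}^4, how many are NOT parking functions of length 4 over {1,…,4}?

131

|PF| = (4−4+1)·(4+1)^(4−1) = 1 · 125 = 125 [KW]
Check (4,4,3,4) → sorted (3,4,4,4): b_1=3>1, not a PF.
So 256 − 125 = 131 fail.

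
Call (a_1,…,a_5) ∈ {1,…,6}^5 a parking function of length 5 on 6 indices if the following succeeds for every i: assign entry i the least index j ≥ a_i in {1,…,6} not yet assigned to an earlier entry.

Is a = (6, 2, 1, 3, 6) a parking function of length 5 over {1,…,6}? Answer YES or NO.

Rearranged: b = (1, 2, 3, 6, 6).
  b_1=1 ≤ 2
  b_2=2 ≤ 3
  b_3=3 ≤ 4
  b_4=6 > 5
  fails at i=4 ⇒ NO

NO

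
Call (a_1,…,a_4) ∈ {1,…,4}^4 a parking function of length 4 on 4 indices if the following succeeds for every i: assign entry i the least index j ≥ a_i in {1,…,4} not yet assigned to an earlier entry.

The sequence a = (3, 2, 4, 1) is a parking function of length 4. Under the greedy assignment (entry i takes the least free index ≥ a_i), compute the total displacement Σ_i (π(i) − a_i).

Σπ(i) = 1+…+4 = 10; Σa = 3+2+4+1 = 10; disp = 10−10 = 0.

0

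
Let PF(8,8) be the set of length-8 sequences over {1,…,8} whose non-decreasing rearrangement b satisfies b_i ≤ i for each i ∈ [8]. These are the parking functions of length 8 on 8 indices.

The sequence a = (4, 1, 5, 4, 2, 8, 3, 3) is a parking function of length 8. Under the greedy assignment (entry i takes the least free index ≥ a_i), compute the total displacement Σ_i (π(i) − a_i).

Σπ = 8·9/2 = 36 (π permutes [8]); Σa = 4+1+5+4+2+8+3+3 = 30; disp = 36−30 = 6.

6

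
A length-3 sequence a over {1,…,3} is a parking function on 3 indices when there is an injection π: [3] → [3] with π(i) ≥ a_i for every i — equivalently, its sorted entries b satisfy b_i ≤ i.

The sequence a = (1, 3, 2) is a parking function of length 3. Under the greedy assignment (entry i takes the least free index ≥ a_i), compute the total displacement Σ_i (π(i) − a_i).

Σπ = 3·4/2 = 6 (π permutes [3]); Σa = 1+3+2 = 6; disp = 6−6 = 0.

0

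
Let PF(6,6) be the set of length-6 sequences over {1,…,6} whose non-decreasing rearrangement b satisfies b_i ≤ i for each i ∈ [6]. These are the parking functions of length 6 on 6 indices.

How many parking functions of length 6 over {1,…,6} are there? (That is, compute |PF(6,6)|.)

16807

|PF| = (6+1−6)·(6+1)^{6−1} = 1 · 16807 = 16807
Example (4,3,1,1,1,3) → sorted (1,1,1,3,3,4): b_i ≤ i ∀i, a PF.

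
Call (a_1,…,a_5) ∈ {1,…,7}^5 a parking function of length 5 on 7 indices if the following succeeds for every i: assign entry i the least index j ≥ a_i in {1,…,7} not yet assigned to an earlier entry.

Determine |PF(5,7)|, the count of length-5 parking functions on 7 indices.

|PF| = (8−5)·8^(5−1) = 3×4096 = 12288
Example (5,7,1,2,6) → sorted (1,2,5,6,7): b_i ≤ 2+i ∀i, a PF.

12288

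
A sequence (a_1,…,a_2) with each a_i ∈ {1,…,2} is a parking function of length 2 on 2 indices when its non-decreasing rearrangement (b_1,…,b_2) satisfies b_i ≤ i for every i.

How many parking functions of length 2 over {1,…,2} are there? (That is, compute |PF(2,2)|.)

Count = (2+1−2)·(2+1)^{2−1} = 1·3 = 3 (Konheim–Weiss)
E.g. (1,2) → sorted (1,2): b_i ≤ i ∀i, a PF.

3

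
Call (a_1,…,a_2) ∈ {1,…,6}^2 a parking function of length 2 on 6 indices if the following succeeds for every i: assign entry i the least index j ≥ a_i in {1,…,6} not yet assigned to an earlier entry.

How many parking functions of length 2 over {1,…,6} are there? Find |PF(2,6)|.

|PF(2,6)| = 5·7^1 = 5·7 = 35 (Pollak)
Example (4,3) → sorted (3,4): b_i ≤ 4+i ∀i, a PF.

35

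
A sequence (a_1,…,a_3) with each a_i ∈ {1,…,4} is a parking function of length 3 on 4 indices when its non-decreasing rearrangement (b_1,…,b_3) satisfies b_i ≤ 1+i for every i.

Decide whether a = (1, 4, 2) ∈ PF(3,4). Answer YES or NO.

Rearranged: b = (1, 2, 4).
  b_1=1 ≤ 2
  b_2=2 ≤ 3
  b_3=4 ≤ 4
All bounds hold ⇒ YES

YES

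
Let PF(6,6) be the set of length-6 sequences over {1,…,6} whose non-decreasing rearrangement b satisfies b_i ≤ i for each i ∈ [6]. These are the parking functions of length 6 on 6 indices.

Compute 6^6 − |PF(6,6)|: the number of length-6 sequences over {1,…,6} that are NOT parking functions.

Count = (7−6)·7^(6−1) = 1×16807 = 16807 (Pollak)
Check (5,2,5,5,6,5) → sorted (2,5,5,5,5,6): b_1=2>1, not a PF.
Total 46656; non-PF = 46656−16807 = 29849

29849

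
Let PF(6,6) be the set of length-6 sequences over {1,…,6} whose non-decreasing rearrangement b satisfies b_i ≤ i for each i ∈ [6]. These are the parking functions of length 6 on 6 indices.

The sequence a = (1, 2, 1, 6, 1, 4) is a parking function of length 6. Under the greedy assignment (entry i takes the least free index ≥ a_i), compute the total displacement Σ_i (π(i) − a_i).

Σπ = 6·7/2 = 21 (π permutes [6]); Σa = 1+2+1+6+1+4 = 15; disp = 21−15 = 6.

6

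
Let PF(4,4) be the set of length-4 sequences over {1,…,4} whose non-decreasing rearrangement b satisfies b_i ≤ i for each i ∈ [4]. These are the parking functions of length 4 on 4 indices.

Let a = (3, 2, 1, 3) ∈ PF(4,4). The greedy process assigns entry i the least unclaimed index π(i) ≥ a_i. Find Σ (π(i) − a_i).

Σπ = 10 ({1..4} each once); Σa = 3+2+1+3 = 9; disp = 10−9 = 1.

1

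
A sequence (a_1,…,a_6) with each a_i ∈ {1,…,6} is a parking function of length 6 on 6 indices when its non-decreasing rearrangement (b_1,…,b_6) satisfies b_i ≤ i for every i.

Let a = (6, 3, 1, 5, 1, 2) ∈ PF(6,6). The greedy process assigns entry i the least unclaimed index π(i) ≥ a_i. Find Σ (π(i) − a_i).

Σπ = 6·7/2 = 21 (π permutes [6]); Σa = 6+3+1+5+1+2 = 18; disp = 21−18 = 3.

3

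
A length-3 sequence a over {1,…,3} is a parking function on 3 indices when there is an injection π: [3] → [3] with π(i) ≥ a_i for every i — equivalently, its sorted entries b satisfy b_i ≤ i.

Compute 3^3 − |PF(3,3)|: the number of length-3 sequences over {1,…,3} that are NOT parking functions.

Count = (4−3)·4^(3−1) = 1×16 = 16
One tuple (1,3,3) → sorted (1,3,3): b_2=3>2, not a PF.
Total 27; non-PF = 27−16 = 11

11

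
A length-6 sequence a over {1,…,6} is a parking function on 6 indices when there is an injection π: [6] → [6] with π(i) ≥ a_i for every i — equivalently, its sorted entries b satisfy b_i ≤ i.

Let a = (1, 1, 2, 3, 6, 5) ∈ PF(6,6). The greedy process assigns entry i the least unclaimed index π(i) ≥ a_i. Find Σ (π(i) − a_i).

Σπ = 21 ({1..6} each once); Σa = 1+1+2+3+6+5 = 18; disp = 21−18 = 3.

3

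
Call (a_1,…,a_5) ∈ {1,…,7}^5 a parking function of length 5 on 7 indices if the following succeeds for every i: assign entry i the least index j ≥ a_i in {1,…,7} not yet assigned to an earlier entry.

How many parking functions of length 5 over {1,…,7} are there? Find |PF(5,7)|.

Count = 3·8^4 = 3×4096 = 12288 [KW]
Example (3,5,3,1,1) → sorted (1,1,3,3,5): b_i ≤ 2+i ∀i, a PF.

12288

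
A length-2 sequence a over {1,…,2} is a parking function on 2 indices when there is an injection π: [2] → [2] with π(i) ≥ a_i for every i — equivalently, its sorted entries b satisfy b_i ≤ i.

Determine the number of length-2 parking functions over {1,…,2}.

|PF(2,2)| = (2+1−2)·(2+1)^{2−1} = 1 · 3 = 3 (Konheim–Weiss)
E.g. (1,2) → sorted (1,2): b_i ≤ i ∀i, a PF.

3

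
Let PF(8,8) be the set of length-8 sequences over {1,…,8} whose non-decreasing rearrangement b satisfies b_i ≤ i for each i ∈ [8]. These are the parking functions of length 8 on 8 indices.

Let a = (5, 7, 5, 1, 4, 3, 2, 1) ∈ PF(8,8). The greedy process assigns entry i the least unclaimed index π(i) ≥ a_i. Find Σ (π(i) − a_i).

Σπ = 36 ({1..8} each once); Σa = 5+7+5+1+4+3+2+1 = 28; disp = 36−28 = 8.

8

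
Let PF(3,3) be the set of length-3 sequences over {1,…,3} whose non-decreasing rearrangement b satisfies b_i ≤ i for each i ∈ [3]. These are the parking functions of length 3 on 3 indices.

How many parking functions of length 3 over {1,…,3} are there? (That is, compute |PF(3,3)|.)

#PF = (4−3)·4^(3−1) = 1×16 = 16
E.g. (2,1,3) → sorted (1,2,3): b_i ≤ i ∀i, a PF.

16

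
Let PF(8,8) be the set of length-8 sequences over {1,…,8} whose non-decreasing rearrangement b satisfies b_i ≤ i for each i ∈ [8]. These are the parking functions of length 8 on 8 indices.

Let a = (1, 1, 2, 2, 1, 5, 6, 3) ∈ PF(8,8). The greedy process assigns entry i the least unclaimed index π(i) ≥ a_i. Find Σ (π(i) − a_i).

15

Σπ = 8·9/2 = 36 (π permutes [8]); Σa = 1+1+2+2+1+5+6+3 = 21; disp = 36−21 = 15.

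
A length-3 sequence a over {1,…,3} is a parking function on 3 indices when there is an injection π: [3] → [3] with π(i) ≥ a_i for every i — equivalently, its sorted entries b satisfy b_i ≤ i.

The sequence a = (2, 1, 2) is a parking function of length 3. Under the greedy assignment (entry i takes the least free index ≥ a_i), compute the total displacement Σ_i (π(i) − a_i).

1

Σπ = 3·4/2 = 6 (π permutes [3]); Σa = 2+1+2 = 5; disp = 6−5 = 1.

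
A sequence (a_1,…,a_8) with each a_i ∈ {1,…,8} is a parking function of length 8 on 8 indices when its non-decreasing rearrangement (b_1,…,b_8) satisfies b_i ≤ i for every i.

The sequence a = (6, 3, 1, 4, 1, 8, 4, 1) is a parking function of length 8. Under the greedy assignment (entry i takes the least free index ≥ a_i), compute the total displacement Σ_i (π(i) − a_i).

8

Σπ(i) = 1+…+8 = 36; Σa = 6+3+1+4+1+8+4+1 = 28; disp = 36−28 = 8.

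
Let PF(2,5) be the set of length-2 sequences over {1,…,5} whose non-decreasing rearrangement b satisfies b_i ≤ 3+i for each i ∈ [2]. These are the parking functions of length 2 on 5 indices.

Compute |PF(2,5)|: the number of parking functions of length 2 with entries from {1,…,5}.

|PF(2,5)| = (6−2)·6^(2−1) = 4×6 = 24 (Pollak)
Check (1,4) → sorted (1,4): b_i ≤ 3+i ∀i, a PF.

24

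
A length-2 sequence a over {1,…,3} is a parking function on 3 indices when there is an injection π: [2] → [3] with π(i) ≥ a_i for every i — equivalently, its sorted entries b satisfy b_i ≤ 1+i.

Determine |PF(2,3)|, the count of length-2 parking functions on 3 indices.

8

#PF = (4−2)·4^(2−1) = 2·4 = 8 (Konheim–Weiss)
Check (1,2) → sorted (1,2): b_i ≤ 1+i ∀i, a PF.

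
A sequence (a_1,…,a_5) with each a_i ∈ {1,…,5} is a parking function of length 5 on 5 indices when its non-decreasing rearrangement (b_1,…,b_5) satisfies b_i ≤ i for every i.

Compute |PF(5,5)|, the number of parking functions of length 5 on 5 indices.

1296

|PF(5,5)| = 1·6^4 = 1 · 1296 = 1296
Example (1,3,3,5,1) → sorted (1,1,3,3,5): b_i ≤ i ∀i, a PF.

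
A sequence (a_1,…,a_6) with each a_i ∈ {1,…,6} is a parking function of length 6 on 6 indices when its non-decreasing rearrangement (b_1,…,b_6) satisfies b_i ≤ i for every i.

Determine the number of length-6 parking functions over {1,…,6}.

16807

Count = 1·7^5 = 1×16807 = 16807
E.g. (3,4,5,1,1,4) → sorted (1,1,3,4,4,5): b_i ≤ i ∀i, a PF.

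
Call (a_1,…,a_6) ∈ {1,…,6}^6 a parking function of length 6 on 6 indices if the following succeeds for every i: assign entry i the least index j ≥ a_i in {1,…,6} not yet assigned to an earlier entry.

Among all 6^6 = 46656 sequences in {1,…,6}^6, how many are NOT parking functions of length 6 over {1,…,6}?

#PF = (6−6+1)·(6+1)^(6−1) = 1 · 16807 = 16807 [KW]
One tuple (6,6,5,6,5,4) → sorted (4,5,5,6,6,6): b_1=4>1, not a PF.
Total 46656; non-PF = 46656−16807 = 29849

29849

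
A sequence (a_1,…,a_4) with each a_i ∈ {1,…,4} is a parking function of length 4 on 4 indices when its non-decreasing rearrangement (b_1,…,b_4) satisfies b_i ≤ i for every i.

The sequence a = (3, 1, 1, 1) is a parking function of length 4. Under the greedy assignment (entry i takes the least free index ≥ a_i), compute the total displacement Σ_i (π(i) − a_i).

4

Σπ = 4·5/2 = 10 (π permutes [4]); Σa = 3+1+1+1 = 6; disp = 10−6 = 4.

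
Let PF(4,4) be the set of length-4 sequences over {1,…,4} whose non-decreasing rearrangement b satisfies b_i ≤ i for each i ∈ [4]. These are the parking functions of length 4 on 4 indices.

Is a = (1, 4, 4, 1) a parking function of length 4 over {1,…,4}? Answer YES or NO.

Order a: b = (1, 1, 4, 4).
  b_1=1 ≤ 1
  b_2=1 ≤ 2
  b_3=4 > 3
  fails at i=3 ⇒ NO

NO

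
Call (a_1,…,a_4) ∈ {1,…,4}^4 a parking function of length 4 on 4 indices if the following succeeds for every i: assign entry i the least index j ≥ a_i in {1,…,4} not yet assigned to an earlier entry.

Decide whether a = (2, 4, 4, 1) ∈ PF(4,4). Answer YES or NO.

Sorted: b = (1, 2, 4, 4).
  b_1=1 ≤ 1
  b_2=2 ≤ 2
  b_3=4 > 3
  fails at i=3 ⇒ NO

NO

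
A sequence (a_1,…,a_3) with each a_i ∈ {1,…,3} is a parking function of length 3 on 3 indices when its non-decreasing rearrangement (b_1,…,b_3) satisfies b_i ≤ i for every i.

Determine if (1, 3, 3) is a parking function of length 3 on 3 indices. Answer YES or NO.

Order a: b = (1, 3, 3).
  b_1=1 ≤ 1
  b_2=3 > 2
  fails at i=2 ⇒ NO

NO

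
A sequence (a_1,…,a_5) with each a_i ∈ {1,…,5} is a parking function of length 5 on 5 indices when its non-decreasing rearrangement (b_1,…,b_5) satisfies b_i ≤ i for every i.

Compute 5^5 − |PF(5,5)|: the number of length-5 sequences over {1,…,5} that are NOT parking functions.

1829

Count = (5−5+1)·(5+1)^(5−1) = 1·1296 = 1296
Check (4,3,5,5,2) → sorted (2,3,4,5,5): b_1=2>1, not a PF.
5^5 − 1296 = 3125 − 1296 = 1829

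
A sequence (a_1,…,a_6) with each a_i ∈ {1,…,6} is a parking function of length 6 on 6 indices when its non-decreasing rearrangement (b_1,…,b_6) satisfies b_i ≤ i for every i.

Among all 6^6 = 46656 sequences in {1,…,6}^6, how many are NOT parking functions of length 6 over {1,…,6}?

29849

Count = (6+1−6)·(6+1)^{6−1} = 1 · 16807 = 16807 [KW]
E.g. (6,6,6,6,6,3) → sorted (3,6,6,6,6,6): b_1=3>1, not a PF.
6^6 − 16807 = 46656 − 16807 = 29849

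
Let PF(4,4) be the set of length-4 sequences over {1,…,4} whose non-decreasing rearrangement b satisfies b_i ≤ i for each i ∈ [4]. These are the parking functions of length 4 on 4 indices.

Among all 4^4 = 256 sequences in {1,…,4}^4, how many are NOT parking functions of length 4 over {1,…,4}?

131

|PF(4,4)| = 1·5^3 = 1·125 = 125 [KW]
Example (4,3,4,3) → sorted (3,3,4,4): b_1=3>1, not a PF.
Total 256; non-PF = 256−125 = 131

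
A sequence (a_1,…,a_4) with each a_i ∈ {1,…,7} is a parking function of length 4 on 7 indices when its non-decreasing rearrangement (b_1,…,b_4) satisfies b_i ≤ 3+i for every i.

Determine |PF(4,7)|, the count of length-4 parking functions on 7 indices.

|PF(4,7)| = (7+1−4)·(7+1)^{4−1} = 4 · 512 = 2048 [KW]
One tuple (5,5,5,1) → sorted (1,5,5,5): b_i ≤ 3+i ∀i, a PF.

2048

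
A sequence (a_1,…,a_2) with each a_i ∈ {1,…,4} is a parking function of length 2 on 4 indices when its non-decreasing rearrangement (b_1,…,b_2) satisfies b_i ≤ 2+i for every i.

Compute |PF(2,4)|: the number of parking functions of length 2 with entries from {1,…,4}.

15

#PF = (4+1−2)·(4+1)^{2−1} = 3·5 = 15 [KW]
One tuple (4,2) → sorted (2,4): b_i ≤ 2+i ∀i, a PF.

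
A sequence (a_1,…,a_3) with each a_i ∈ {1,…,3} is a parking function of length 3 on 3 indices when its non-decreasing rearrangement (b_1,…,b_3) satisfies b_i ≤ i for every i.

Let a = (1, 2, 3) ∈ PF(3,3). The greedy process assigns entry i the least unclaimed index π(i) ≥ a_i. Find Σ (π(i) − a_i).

0

Σπ(i) = 1+…+3 = 6; Σa = 1+2+3 = 6; disp = 6−6 = 0.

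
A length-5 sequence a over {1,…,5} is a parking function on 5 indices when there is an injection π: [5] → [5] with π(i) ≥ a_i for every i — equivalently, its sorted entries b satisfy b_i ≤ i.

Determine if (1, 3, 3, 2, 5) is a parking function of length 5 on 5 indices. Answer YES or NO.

Rearranged: b = (1, 2, 3, 3, 5).
  b_1=1 ≤ 1
  b_2=2 ≤ 2
  b_3=3 ≤ 3
  b_4=3 ≤ 4
  b_5=5 ≤ 5
All bounds hold ⇒ YES

YES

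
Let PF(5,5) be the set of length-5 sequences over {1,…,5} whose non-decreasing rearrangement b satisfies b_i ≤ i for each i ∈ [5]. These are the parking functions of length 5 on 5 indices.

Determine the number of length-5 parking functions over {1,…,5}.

1296

#PF = (6−5)·6^(5−1) = 1 · 1296 = 1296
Example (3,1,3,1,3) → sorted (1,1,3,3,3): b_i ≤ i ∀i, a PF.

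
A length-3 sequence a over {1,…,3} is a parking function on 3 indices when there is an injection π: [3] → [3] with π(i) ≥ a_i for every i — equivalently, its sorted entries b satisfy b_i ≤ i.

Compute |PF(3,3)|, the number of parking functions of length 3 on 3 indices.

|PF(3,3)| = (4−3)·4^(3−1) = 1·16 = 16 [KW]
Example (2,1,3) → sorted (1,2,3): b_i ≤ i ∀i, a PF.

16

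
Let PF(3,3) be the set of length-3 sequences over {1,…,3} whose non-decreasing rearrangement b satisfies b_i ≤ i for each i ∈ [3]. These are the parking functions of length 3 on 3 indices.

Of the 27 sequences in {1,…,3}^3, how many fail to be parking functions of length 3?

|PF(3,3)| = (3−3+1)·(3+1)^(3−1) = 1 · 16 = 16 (Pollak)
One tuple (3,3,2) → sorted (2,3,3): b_1=2>1, not a PF.
3^3 − 16 = 27 − 16 = 11

11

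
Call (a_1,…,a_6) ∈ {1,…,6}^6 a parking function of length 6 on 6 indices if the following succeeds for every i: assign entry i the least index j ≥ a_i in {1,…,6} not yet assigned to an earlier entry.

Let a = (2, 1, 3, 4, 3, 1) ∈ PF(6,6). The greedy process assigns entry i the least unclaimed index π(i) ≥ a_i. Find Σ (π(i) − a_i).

Σπ = 21 ({1..6} each once); Σa = 2+1+3+4+3+1 = 14; disp = 21−14 = 7.

7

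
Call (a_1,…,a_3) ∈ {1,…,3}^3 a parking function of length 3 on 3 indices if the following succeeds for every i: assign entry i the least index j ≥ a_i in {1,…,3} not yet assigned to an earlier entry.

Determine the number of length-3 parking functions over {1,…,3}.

#PF = (4−3)·4^(3−1) = 1×16 = 16 (Pollak)
One tuple (3,1,1) → sorted (1,1,3): b_i ≤ i ∀i, a PF.

16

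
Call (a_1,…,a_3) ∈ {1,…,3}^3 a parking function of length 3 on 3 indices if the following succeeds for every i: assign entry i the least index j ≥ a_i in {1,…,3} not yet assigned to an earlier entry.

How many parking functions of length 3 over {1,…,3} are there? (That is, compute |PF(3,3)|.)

16

|PF(3,3)| = (3−3+1)·(3+1)^(3−1) = 1×16 = 16 (Pollak)
One tuple (1,1,3) → sorted (1,1,3): b_i ≤ i ∀i, a PF.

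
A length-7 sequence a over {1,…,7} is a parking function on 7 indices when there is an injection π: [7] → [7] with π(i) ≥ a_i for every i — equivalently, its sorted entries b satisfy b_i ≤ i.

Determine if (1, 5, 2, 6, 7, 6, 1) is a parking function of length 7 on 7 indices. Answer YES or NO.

NO

Rearranged: b = (1, 1, 2, 5, 6, 6, 7).
  b_1=1 ≤ 1
  b_2=1 ≤ 2
  b_3=2 ≤ 3
  b_4=5 > 4
  fails at i=4 ⇒ NO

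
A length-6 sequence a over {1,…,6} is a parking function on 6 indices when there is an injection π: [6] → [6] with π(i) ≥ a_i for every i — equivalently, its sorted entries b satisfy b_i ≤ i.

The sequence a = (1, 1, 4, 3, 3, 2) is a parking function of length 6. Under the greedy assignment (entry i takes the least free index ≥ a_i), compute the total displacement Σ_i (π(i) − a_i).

7

Σπ(i) = 1+…+6 = 21; Σa = 1+1+4+3+3+2 = 14; disp = 21−14 = 7.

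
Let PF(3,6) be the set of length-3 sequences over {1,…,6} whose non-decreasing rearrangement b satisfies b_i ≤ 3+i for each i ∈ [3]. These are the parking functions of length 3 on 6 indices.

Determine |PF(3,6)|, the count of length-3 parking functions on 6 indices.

196

|PF(3,6)| = 4·7^2 = 4·49 = 196 [KW]
Example (3,6,2) → sorted (2,3,6): b_i ≤ 3+i ∀i, a PF.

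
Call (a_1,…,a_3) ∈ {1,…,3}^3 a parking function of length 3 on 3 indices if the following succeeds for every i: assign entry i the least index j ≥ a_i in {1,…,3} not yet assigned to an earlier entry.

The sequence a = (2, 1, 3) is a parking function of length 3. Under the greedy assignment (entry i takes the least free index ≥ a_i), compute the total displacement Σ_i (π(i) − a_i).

0

Σπ(i) = 1+…+3 = 6; Σa = 2+1+3 = 6; disp = 6−6 = 0.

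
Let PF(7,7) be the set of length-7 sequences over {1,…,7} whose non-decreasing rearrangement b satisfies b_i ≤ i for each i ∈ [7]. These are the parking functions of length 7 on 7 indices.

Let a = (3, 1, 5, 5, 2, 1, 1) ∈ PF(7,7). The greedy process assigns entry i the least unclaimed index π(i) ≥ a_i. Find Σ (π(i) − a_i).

10

Σπ = 28 ({1..7} each once); Σa = 3+1+5+5+2+1+1 = 18; disp = 28−18 = 10.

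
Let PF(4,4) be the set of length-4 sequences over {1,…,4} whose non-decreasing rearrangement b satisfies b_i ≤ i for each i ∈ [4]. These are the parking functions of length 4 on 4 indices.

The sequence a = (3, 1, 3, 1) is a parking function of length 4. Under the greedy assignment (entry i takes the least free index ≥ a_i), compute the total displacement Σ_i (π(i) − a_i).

Σπ = 10 ({1..4} each once); Σa = 3+1+3+1 = 8; disp = 10−8 = 2.

2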